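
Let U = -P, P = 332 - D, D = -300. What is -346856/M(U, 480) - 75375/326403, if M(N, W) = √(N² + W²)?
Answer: -8375/36267 - 43357*√9841/9841 ≈ -437.29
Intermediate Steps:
P = 632 (P = 332 - 1*(-300) = 332 + 300 = 632)
U = -632 (U = -1*632 = -632)
-346856/M(U, 480) - 75375/326403 = -346856/√((-632)² + 480²) - 75375/326403 = -346856/√(399424 + 230400) - 75375*1/326403 = -346856*√9841/78728 - 8375/36267 = -43357*√9841/9841 - 8375/36267 = -8375/36267 - 43357*√9841/9841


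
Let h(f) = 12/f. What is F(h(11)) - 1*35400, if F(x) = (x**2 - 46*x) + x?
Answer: -4289196/121 ≈ -35448.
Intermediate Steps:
F(x) = x**2 - 45*x
F(h(11)) - 1*35400 = (12/11)*(-45 + 12/11) - 1*35400 = (12*(1/11))*(-45 + 12*(1/11)) - 35400 = 12*(-45 + 12/11)/11 - 35400 = (12/11)*(-483/11) - 35400 = -5796/121 - 35400 = -4289196/121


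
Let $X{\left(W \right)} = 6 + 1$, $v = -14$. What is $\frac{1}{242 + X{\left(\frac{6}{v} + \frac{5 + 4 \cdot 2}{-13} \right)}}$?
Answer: $\frac{1}{249} \approx 0.0040161$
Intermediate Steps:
$X{\left(W \right)} = 7$
$\frac{1}{242 + X{\left(\frac{6}{v} + \frac{5 + 4 \cdot 2}{-13} \right)}} = \frac{1}{242 + 7} = \frac{1}{249}$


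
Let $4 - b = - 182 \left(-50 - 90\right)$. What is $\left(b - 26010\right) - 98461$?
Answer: $-149947$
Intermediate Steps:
$b = -25476$ ($b = 4 - - 182 \left(-50 - 90\right) = 4 - \left(-182\right) \left(-140\right) = 4 - 25480 = -25476$)
$\left(b - 26010\right) - 98461 = \left(-25476 - 26010\right) - 98461 = -51486 - 98461 = -149947$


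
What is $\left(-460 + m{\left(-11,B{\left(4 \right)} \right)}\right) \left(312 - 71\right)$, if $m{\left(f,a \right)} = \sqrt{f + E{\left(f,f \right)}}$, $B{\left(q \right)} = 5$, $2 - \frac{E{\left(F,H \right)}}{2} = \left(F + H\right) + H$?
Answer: $-110860 + 241 \sqrt{59} \approx -1.0901 \cdot 10^{5}$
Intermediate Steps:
$E{\left(F,H \right)} = 4 - 4 H - 2 F$ ($E{\left(F,H \right)} = 4 - 2 \left(\left(F + H\right) + H\right) = 4 - 2 \left(F + 2 H\right) = 4 - \left(2 F + 4 H\right) = 4 - 4 H - 2 F$)
$m{\left(f,a \right)} = \sqrt{4 - 5 f}$ ($m{\left(f,a \right)} = \sqrt{f - \left(-4 + 6 f\right)} = \sqrt{4 - 5 f}$)
$\left(-460 + m{\left(-11,B{\left(4 \right)} \right)}\right) \left(312 - 71\right) = \left(-460 + \sqrt{4 - -55}\right) \left(312 - 71\right) = \left(-460 + \sqrt{4 + 55}\right) 241 = \left(-460 + \sqrt{59}\right) 241 = -110860 + 241 \sqrt{59}$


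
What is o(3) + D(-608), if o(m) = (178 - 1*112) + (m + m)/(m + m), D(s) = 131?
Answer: 198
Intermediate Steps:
o(m) = 67 (o(m) = (178 - 112) + (2*m)/((2*m)) = 66 + (2*m)*(1/(2*m)) = 66 + 1 = 67)
o(3) + D(-608) = 67 + 131 = 198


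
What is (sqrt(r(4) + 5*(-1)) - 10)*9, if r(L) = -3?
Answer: -90 + 18*I*sqrt(2) ≈ -90.0 + 25.456*I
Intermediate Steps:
(sqrt(r(4) + 5*(-1)) - 10)*9 = (sqrt(-3 + 5*(-1)) - 10)*9 = (sqrt(-3 - 5) - 10)*9 = (sqrt(-8) - 10)*9 = (2*I*sqrt(2) - 10)*9 = (-10 + 2*I*sqrt(2))*9 = -90 + 18*I*sqrt(2)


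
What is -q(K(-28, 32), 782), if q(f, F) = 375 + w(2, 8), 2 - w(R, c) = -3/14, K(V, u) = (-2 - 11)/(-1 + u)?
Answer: -5281/14 ≈ -377.21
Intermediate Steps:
K(V, u) = -13/(-1 + u)
w(R, c) = 31/14 (w(R, c) = 2 - (-3)/14 = 2 - 1*(-3/14) = 2 + 3/14 = 31/14)
q(f, F) = 5281/14 (q(f, F) = 375 + 31/14 = 5281/14)
-q(K(-28, 32), 782) = -1*5281/14 = -5281/14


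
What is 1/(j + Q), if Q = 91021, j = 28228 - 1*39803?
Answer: 1/79446 ≈ 1.2587e-5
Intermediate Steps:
j = -11575 (j = 28228 - 39803 = -11575)
1/(j + Q) = 1/(-11575 + 91021) = 1/79446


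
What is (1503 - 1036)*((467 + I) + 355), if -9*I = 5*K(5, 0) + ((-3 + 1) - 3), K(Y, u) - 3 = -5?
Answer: 1153957/3 ≈ 3.8465e+5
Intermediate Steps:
K(Y, u) = -2 (K(Y, u) = 3 - 5 = -2)
I = 5/3 (I = -(5*(-2) + ((-3 + 1) - 3))/9 = -(-10 + (-2 - 3))/9 = -(-10 - 5)/9 = -⅑*(-15) = 5/3 ≈ 1.6667)
(1503 - 1036)*((467 + I) + 355) = (1503 - 1036)*((467 + 5/3) + 355) = 467*(1406/3 + 355) = 467*(2471/3) = 1153957/3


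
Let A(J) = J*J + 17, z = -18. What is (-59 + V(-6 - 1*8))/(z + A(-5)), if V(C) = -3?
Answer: -31/12 ≈ -2.5833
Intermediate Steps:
A(J) = 17 + J² (A(J) = J² + 17 = 17 + J²)
(-59 + V(-6 - 1*8))/(z + A(-5)) = (-59 - 3)/(-18 + (17 + (-5)²)) = -62/(-18 + (17 + 25)) = -62/(-18 + 42) = -62/24 = -62*1/24 = -31/12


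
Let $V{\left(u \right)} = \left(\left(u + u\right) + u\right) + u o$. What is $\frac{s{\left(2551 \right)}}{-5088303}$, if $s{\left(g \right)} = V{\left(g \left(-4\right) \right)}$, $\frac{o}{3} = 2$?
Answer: $\frac{10204}{565367} \approx 0.018048$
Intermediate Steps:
$o = 6$ ($o = 3 \cdot 2 = 6$)
$V{\left(u \right)} = 9 u$ ($V{\left(u \right)} = \left(\left(u + u\right) + u\right) + u 6 = \left(2 u + u\right) + 6 u = 3 u + 6 u = 9 u$)
$s{\left(g \right)} = - 36 g$ ($s{\left(g \right)} = 9 g \left(-4\right) = 9 \left(- 4 g\right) = - 36 g$)
$\frac{s{\left(2551 \right)}}{-5088303} = \frac{\left(-36\right) 2551}{-5088303} = \left(-91836\right) \left(- \frac{1}{5088303}\right) = \frac{10204}{565367}$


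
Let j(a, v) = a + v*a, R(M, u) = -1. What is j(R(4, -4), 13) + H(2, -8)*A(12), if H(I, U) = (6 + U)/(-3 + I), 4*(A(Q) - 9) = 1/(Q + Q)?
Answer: 193/48 ≈ 4.0208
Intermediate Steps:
j(a, v) = a + a*v
A(Q) = 9 + 1/(8*Q) (A(Q) = 9 + 1/(4*(Q + Q)) = 9 + 1/(4*((2*Q))) = 9 + (1/(2*Q))/4 = 9 + 1/(8*Q))
H(I, U) = (6 + U)/(-3 + I)
j(R(4, -4), 13) + H(2, -8)*A(12) = -(1 + 13) + ((6 - 8)/(-3 + 2))*(9 + (⅛)/12) = -1*14 + (-2/(-1))*(9 + (⅛)*(1/12)) = -14 + (-1*(-2))*(9 + 1/96) = -14 + 2*(865/96) = -14 + 865/48 = 193/48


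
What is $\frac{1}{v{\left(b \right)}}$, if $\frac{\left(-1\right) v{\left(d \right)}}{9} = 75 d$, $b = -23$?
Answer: $\frac{1}{15525} \approx 6.4412 \cdot 10^{-5}$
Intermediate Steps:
$v{\left(d \right)} = - 675 d$ ($v{\left(d \right)} = - 9 \cdot 75 d = - 675 d$)
$\frac{1}{v{\left(b \right)}} = \frac{1}{\left(-675\right) \left(-23\right)} = \frac{1}{15525}$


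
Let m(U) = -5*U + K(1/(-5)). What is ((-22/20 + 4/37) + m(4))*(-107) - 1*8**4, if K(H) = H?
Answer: -676533/370 ≈ -1828.5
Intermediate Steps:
m(U) = -1/5 - 5*U (m(U) = -5*U + 1/(-5) = -5*U - 1/5 = -1/5 - 5*U)
((-22/20 + 4/37) + m(4))*(-107) - 1*8**4 = ((-22/20 + 4/37) + (-1/5 - 5*4))*(-107) - 1*8**4 = ((-22*1/20 + 4*(1/37)) + (-1/5 - 20))*(-107) - 1*4096 = ((-11/10 + 4/37) - 101/5)*(-107) - 4096 = (-367/370 - 101/5)*(-107) - 4096 = -7841/370*(-107) - 4096 = 838987/370 - 4096 = -676533/370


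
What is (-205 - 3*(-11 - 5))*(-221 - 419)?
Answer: 100480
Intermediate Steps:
(-205 - 3*(-11 - 5))*(-221 - 419) = (-205 - 3*(-16))*(-640) = (-205 + 48)*(-640) = -157*(-640) = 100480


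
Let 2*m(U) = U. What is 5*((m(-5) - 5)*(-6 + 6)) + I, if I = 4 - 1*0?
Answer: 4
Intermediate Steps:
I = 4 (I = 4 + 0 = 4)
m(U) = U/2
5*((m(-5) - 5)*(-6 + 6)) + I = 5*(((1/2)*(-5) - 5)*(-6 + 6)) + 4 = 5*((-5/2 - 5)*0) + 4 = 5*(-15/2*0) + 4 = 5*0 + 4 = 0 + 4 = 4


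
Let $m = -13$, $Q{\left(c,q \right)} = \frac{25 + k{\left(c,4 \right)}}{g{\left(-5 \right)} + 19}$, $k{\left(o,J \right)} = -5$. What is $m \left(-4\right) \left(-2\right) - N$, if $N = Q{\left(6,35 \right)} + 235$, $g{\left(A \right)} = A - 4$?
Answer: $-341$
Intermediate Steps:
$g{\left(A \right)} = -4 + A$ ($g{\left(A \right)} = A - 4 = -4 + A$)
$Q{\left(c,q \right)} = 2$ ($Q{\left(c,q \right)} = \frac{25 - 5}{\left(-4 - 5\right) + 19} = \frac{20}{-9 + 19} = \frac{20}{10} = 20 \cdot \frac{1}{10} = 2$)
$N = 237$ ($N = 2 + 235 = 237$)
$m \left(-4\right) \left(-2\right) - N = \left(-13\right) \left(-4\right) \left(-2\right) - 237 = 52 \left(-2\right) - 237 = -104 - 237 = -341$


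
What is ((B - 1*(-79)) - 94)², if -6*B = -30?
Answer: 100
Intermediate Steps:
B = 5 (B = -⅙*(-30) = 5)
((B - 1*(-79)) - 94)² = ((5 - 1*(-79)) - 94)² = ((5 + 79) - 94)² = (84 - 94)² = (-10)² = 100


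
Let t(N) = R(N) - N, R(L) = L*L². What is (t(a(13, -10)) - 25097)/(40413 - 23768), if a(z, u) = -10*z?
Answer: -2221967/16645 ≈ -133.49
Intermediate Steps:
R(L) = L³
t(N) = N³ - N
(t(a(13, -10)) - 25097)/(40413 - 23768) = (((-10*13)³ - (-10)*13) - 25097)/(40413 - 23768) = (((-130)³ - 1*(-130)) - 25097)/16645 = ((-2197000 + 130) - 25097)*(1/16645) = (-2196870 - 25097)*(1/16645) = -2221967*1/16645 = -2221967/16645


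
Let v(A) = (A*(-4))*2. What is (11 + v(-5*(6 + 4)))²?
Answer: 168921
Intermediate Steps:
v(A) = -8*A (v(A) = -4*A*2 = -8*A)
(11 + v(-5*(6 + 4)))² = (11 - (-40)*(6 + 4))² = (11 - (-40)*10)² = (11 - 8*(-50))² = (11 + 400)² = 411² = 168921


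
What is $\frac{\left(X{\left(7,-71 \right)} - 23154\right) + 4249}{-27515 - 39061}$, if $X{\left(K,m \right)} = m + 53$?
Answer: $\frac{18923}{66576} \approx 0.28423$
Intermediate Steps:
$X{\left(K,m \right)} = 53 + m$
$\frac{\left(X{\left(7,-71 \right)} - 23154\right) + 4249}{-27515 - 39061} = \frac{\left(\left(53 - 71\right) - 23154\right) + 4249}{-27515 - 39061} = \frac{\left(-18 - 23154\right) + 4249}{-66576} = \left(-23172 + 4249\right) \left(- \frac{1}{66576}\right) = \left(-18923\right) \left(- \frac{1}{66576}\right) = \frac{18923}{66576}$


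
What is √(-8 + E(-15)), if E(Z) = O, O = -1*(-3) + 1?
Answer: 2*I ≈ 2.0*I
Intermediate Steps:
O = 4 (O = 3 + 1 = 4)
E(Z) = 4
√(-8 + E(-15)) = √(-8 + 4) = √(-4) = 2*I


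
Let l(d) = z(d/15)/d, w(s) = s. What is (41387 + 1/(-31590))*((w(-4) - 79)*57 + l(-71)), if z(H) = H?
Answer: -46389710703578/236925 ≈ -1.9580e+8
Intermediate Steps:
l(d) = 1/15 (l(d) = (d/15)/d = 1/15)
(41387 + 1/(-31590))*((w(-4) - 79)*57 + l(-71)) = (41387 + 1/(-31590))*((-4 - 79)*57 + 1/15) = (41387 - 1/31590)*(-83*57 + 1/15) = 1307415329*(-4731 + 1/15)/31590 = (1307415329/31590)*(-70964/15) = -46389710703578/236925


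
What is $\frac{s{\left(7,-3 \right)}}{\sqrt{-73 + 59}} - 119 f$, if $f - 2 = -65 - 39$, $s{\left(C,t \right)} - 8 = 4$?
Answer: $12138 - \frac{6 i \sqrt{14}}{7} \approx 12138.0 - 3.2071 i$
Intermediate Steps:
$s{\left(C,t \right)} = 12$ ($s{\left(C,t \right)} = 8 + 4 = 12$)
$f = -102$ ($f = 2 - 104 = -102$)
$\frac{s{\left(7,-3 \right)}}{\sqrt{-73 + 59}} - 119 f = \frac{12}{\sqrt{-73 + 59}} - -12138 = \frac{12}{\sqrt{-14}} + 12138 = \frac{12}{i \sqrt{14}} + 12138 = 12 \left(- \frac{i \sqrt{14}}{14}\right) + 12138 = - \frac{6 i \sqrt{14}}{7} + 12138 = 12138 - \frac{6 i \sqrt{14}}{7}$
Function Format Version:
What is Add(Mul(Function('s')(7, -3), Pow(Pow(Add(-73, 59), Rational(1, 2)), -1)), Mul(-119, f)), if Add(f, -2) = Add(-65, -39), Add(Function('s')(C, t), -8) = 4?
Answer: Add(12138, Mul(Rational(-6, 7), I, Pow(14, Rational(1, 2)))) ≈ Add(12138., Mul(-3.2071, I))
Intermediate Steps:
Function('s')(C, t) = 12 (Function('s')(C, t) = Add(8, 4) = 12)
f = -102 (f = Add(2, Add(-65, -39)) = Add(2, -104) = -102)
Add(Mul(Function('s')(7, -3), Pow(Pow(Add(-73, 59), Rational(1, 2)), -1)), Mul(-119, f)) = Add(Mul(12, Pow(Pow(Add(-73, 59), Rational(1, 2)), -1)), Mul(-119, -102)) = Add(Mul(12, Pow(Pow(-14, Rational(1, 2)), -1)), 12138) = Add(Mul(12, Pow(Mul(I, Pow(14, Rational(1, 2))), -1)), 12138) = Add(Mul(12, Mul(Rational(-1, 14), I, Pow(14, Rational(1, 2)))), 12138) = Add(Mul(Rational(-6, 7), I, Pow(14, Rational(1, 2))), 12138) = Add(12138, Mul(Rational(-6, 7), I, Pow(14, Rational(1, 2))))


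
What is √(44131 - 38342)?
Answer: √5789 ≈ 76.085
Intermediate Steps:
√(44131 - 38342) = √5789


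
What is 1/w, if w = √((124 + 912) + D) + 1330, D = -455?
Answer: 190/252617 - √581/1768319 ≈ 0.00073850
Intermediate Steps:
w = 1330 + √581 (w = √((124 + 912) - 455) + 1330 = √(1036 - 455) + 1330 = √581 + 1330 = 1330 + √581 ≈ 1354.1)
1/w = 1/(1330 + √581)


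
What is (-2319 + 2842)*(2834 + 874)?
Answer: 1939284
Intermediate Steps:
(-2319 + 2842)*(2834 + 874) = 523*3708 = 1939284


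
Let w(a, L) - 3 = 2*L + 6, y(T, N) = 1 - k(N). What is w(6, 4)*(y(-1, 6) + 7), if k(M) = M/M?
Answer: 119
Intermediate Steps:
k(M) = 1
y(T, N) = 0 (y(T, N) = 1 - 1*1 = 1 - 1 = 0)
w(a, L) = 9 + 2*L (w(a, L) = 3 + (2*L + 6) = 3 + (6 + 2*L) = 9 + 2*L)
w(6, 4)*(y(-1, 6) + 7) = (9 + 2*4)*(0 + 7) = (9 + 8)*7 = 17*7 = 119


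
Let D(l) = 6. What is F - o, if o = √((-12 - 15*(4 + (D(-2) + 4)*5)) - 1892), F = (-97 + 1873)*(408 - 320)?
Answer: 156288 - I*√2714 ≈ 1.5629e+5 - 52.096*I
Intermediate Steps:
F = 156288 (F = 1776*88 = 156288)
o = I*√2714 (o = √((-12 - 15*(4 + (6 + 4)*5)) - 1892) = √((-12 - 15*(4 + 10*5)) - 1892) = √((-12 - 15*(4 + 50)) - 1892) = √((-12 - 15*54) - 1892) = √((-12 - 810) - 1892) = √(-822 - 1892) = √(-2714) = I*√2714 ≈ 52.096*I)
F - o = 156288 - I*√2714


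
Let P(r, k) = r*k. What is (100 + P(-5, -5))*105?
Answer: 13125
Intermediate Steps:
P(r, k) = k*r
(100 + P(-5, -5))*105 = (100 - 5*(-5))*105 = (100 + 25)*105 = 125*105 = 13125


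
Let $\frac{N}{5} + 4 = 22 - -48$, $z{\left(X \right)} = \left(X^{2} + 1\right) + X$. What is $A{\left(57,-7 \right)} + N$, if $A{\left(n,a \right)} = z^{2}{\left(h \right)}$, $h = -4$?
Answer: $499$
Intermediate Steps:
$z{\left(X \right)} = 1 + X + X^{2}$ ($z{\left(X \right)} = \left(1 + X^{2}\right) + X = 1 + X + X^{2}$)
$A{\left(n,a \right)} = 169$ ($A{\left(n,a \right)} = \left(1 - 4 + \left(-4\right)^{2}\right)^{2} = \left(1 - 4 + 16\right)^{2} = 13^{2} = 169$)
$N = 330$ ($N = -20 + 5 \left(22 - -48\right) = -20 + 5 \left(22 + 48\right) = -20 + 5 \cdot 70 = -20 + 350 = 330$)
$A{\left(57,-7 \right)} + N = 169 + 330 = 499$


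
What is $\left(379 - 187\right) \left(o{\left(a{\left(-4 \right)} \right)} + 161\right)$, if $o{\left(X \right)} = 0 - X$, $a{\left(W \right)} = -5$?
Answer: $31872$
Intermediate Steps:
$o{\left(X \right)} = - X$
$\left(379 - 187\right) \left(o{\left(a{\left(-4 \right)} \right)} + 161\right) = \left(379 - 187\right) \left(\left(-1\right) \left(-5\right) + 161\right) = 192 \left(5 + 161\right) = 192 \cdot 166 = 31872$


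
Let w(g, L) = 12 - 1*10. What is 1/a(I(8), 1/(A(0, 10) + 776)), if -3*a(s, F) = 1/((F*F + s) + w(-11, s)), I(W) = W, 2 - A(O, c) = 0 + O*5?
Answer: -18158523/605284 ≈ -30.000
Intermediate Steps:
A(O, c) = 2 - 5*O (A(O, c) = 2 - (0 + O*5) = 2 - (0 + 5*O) = 2 - 5*O)
w(g, L) = 2 (w(g, L) = 12 - 10 = 2)
a(s, F) = -1/(3*(2 + s + F²)) (a(s, F) = -1/(3*((F*F + s) + 2)) = -1/(3*((F² + s) + 2)) = -1/(3*((s + F²) + 2)) = -1/(3*(2 + s + F²)))
1/a(I(8), 1/(A(0, 10) + 776)) = 1/(-1/(6 + 3*8 + 3*(1/((2 - 5*0) + 776))²)) = 1/(-1/(6 + 24 + 3*(1/((2 + 0) + 776))²)) = 1/(-1/(6 + 24 + 3*(1/(2 + 776))²)) = 1/(-1/(6 + 24 + 3*(1/778)²)) = 1/(-1/(6 + 24 + 3*(1/605284))) = 1/(-1/(6 + 24 + 3/605284)) = 1/(-1/18158523/605284) = 1/(-1*605284/18158523) = 1/(-605284/18158523) = -18158523/605284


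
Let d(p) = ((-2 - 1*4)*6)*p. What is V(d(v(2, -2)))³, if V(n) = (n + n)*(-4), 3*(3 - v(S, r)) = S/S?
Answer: 452984832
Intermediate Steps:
v(S, r) = 8/3 (v(S, r) = 3 - S/(3*S) = 3 - ⅓*1 = 3 - ⅓ = 8/3)
d(p) = -36*p (d(p) = ((-2 - 4)*6)*p = (-6*6)*p = -36*p)
V(n) = -8*n (V(n) = (2*n)*(-4) = -8*n)
V(d(v(2, -2)))³ = (-(-288)*8/3)³ = (-8*(-96))³ = 768³ = 452984832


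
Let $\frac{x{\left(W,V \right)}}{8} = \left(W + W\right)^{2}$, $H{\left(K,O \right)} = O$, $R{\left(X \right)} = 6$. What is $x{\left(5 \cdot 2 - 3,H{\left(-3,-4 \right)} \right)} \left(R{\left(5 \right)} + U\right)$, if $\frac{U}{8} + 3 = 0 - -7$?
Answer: $59584$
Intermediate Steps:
$U = 32$ ($U = -24 + 8 \left(0 - -7\right) = -24 + 8 \left(0 + 7\right) = -24 + 8 \cdot 7 = -24 + 56 = 32$)
$x{\left(W,V \right)} = 32 W^{2}$ ($x{\left(W,V \right)} = 8 \left(W + W\right)^{2} = 8 \left(2 W\right)^{2} = 8 \cdot 4 W^{2} = 32 W^{2}$)
$x{\left(5 \cdot 2 - 3,H{\left(-3,-4 \right)} \right)} \left(R{\left(5 \right)} + U\right) = 32 \left(5 \cdot 2 - 3\right)^{2} \left(6 + 32\right) = 32 \left(10 - 3\right)^{2} \cdot 38 = 32 \cdot 7^{2} \cdot 38 = 32 \cdot 49 \cdot 38 = 1568 \cdot 38 = 59584$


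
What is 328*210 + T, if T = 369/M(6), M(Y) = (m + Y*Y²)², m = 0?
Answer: 357073961/5184 ≈ 68880.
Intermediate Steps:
M(Y) = Y⁶ (M(Y) = (0 + Y*Y²)² = (0 + Y³)² = (Y³)² = Y⁶)
T = 41/5184 (T = 369/(6⁶) = 369/46656 = 369*(1/46656) = 41/5184 ≈ 0.0079090)
328*210 + T = 328*210 + 41/5184 = 68880 + 41/5184 = 357073961/5184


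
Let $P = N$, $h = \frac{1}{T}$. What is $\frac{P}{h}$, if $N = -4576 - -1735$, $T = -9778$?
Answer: $27779298$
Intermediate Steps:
$N = -2841$ ($N = -4576 + 1735 = -2841$)
$h = - \frac{1}{9778}$ ($h = \frac{1}{-9778} = - \frac{1}{9778} \approx -0.00010227$)
$P = -2841$
$\frac{P}{h} = - \frac{2841}{- \frac{1}{9778}} = \left(-2841\right) \left(-9778\right) = 27779298$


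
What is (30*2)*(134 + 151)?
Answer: 17100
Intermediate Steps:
(30*2)*(134 + 151) = 60*285 = 17100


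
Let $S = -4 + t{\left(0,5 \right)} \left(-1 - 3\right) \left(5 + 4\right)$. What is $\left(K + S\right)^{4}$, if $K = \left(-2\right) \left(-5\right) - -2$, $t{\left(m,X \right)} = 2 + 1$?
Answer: $100000000$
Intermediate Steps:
$t{\left(m,X \right)} = 3$
$S = -112$ ($S = -4 + 3 \left(-1 - 3\right) \left(5 + 4\right) = -4 + 3 \left(\left(-4\right) 9\right) = -4 + 3 \left(-36\right) = -4 - 108 = -112$)
$K = 12$ ($K = 10 + 2 = 12$)
$\left(K + S\right)^{4} = \left(12 - 112\right)^{4} = \left(-100\right)^{4} = 100000000$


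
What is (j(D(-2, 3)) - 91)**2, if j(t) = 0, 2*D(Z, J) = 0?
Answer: 8281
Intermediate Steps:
D(Z, J) = 0 (D(Z, J) = (1/2)*0 = 0)
(j(D(-2, 3)) - 91)**2 = (0 - 91)**2 = (-91)**2 = 8281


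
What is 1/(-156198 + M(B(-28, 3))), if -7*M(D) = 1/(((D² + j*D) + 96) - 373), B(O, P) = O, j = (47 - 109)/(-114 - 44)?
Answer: -274295/42844330489 ≈ -6.4021e-6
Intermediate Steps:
j = 31/79 (j = -62/(-158) = -62*(-1/158) = 31/79 ≈ 0.39241)
M(D) = -1/(7*(-277 + D² + 31*D/79)) (M(D) = -1/(7*(((D² + 31*D/79) + 96) - 373)) = -1/(7*((96 + D² + 31*D/79) - 373)) = -1/(7*(-277 + D² + 31*D/79)))
1/(-156198 + M(B(-28, 3))) = 1/(-156198 - 79/(-153181 + 217*(-28) + 553*(-28)²)) = 1/(-156198 - 79/(-153181 - 6076 + 553*784)) = 1/(-156198 - 79/(-153181 - 6076 + 433552)) = 1/(-156198 - 79/274295) = 1/(-42844330489/274295) = -274295/42844330489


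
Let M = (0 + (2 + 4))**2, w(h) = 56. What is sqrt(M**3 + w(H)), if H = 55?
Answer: 2*sqrt(11678) ≈ 216.13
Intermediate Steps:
M = 36 (M = (0 + 6)**2 = 6**2 = 36)
sqrt(M**3 + w(H)) = sqrt(36**3 + 56) = sqrt(46656 + 56) = sqrt(46712) = 2*sqrt(11678)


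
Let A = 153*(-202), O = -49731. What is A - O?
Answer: 18825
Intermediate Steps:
A = -30906
A - O = -30906 - 1*(-49731) = -30906 + 49731 = 18825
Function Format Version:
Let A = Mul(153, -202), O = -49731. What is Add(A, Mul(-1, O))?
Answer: 18825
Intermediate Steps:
A = -30906
Add(A, Mul(-1, O)) = Add(-30906, Mul(-1, -49731)) = Add(-30906, 49731) = 18825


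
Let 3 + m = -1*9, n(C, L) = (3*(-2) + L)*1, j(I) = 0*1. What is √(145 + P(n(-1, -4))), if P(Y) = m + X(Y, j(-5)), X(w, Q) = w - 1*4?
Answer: √119 ≈ 10.909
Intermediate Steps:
j(I) = 0
n(C, L) = -6 + L (n(C, L) = (-6 + L)*1 = -6 + L)
X(w, Q) = -4 + w (X(w, Q) = w - 4 = -4 + w)
m = -12 (m = -3 - 1*9 = -3 - 9 = -12)
P(Y) = -16 + Y (P(Y) = -12 + (-4 + Y) = -16 + Y)
√(145 + P(n(-1, -4))) = √(145 + (-16 + (-6 - 4))) = √(145 + (-16 - 10)) = √(145 - 26) = √119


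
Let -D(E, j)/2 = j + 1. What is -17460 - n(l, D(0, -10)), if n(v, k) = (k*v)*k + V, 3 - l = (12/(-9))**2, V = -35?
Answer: -17821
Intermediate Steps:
D(E, j) = -2 - 2*j (D(E, j) = -2*(j + 1) = -2*(1 + j) = -2 - 2*j)
l = 11/9 (l = 3 - (12/(-9))**2 = 3 - (12*(-1/9))**2 = 3 - (-4/3)**2 = 3 - 1*16/9 = 3 - 16/9 = 11/9 ≈ 1.2222)
n(v, k) = -35 + v*k**2 (n(v, k) = (k*v)*k - 35 = v*k**2 - 35 = -35 + v*k**2)
-17460 - n(l, D(0, -10)) = -17460 - (-35 + 11*(-2 - 2*(-10))**2/9) = -17460 - (-35 + 11*(-2 + 20)**2/9) = -17460 - (-35 + (11/9)*18**2) = -17460 - (-35 + (11/9)*324) = -17460 - (-35 + 396) = -17460 - 1*361 = -17460 - 361 = -17821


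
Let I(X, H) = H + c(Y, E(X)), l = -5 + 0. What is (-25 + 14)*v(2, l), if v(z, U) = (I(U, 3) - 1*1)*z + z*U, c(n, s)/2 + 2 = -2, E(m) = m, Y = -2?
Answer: 242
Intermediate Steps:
l = -5
c(n, s) = -8 (c(n, s) = -4 + 2*(-2) = -4 - 4 = -8)
I(X, H) = -8 + H (I(X, H) = H - 8 = -8 + H)
v(z, U) = -6*z + U*z (v(z, U) = ((-8 + 3) - 1*1)*z + z*U = (-5 - 1)*z + U*z = -6*z + U*z)
(-25 + 14)*v(2, l) = (-25 + 14)*(2*(-6 - 5)) = -22*(-11) = -11*(-22) = 242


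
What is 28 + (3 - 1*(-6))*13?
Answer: 145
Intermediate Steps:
28 + (3 - 1*(-6))*13 = 28 + (3 + 6)*13 = 28 + 9*13 = 28 + 117 = 145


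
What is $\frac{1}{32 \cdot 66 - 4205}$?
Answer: $- \frac{1}{2093} \approx -0.00047778$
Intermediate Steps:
$\frac{1}{32 \cdot 66 - 4205} = \frac{1}{2112 - 4205} = \frac{1}{-2093} = - \frac{1}{2093}$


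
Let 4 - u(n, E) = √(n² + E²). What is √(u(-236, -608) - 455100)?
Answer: 2*√(-113774 - √26585) ≈ 675.09*I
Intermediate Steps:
u(n, E) = 4 - √(E² + n²) (u(n, E) = 4 - √(n² + E²) = 4 - √(E² + n²))
√(u(-236, -608) - 455100) = √((4 - √((-608)² + (-236)²)) - 455100) = √((4 - √(369664 + 55696)) - 455100) = √((4 - √425360) - 455100) = √((4 - 4*√26585) - 455100) = √(-455096 - 4*√26585)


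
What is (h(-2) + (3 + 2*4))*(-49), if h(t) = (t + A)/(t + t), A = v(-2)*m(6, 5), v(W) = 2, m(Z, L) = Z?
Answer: -833/2 ≈ -416.50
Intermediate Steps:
A = 12 (A = 2*6 = 12)
h(t) = (12 + t)/(2*t) (h(t) = (t + 12)/(t + t) = (12 + t)/((2*t)) = (12 + t)*(1/(2*t)) = (12 + t)/(2*t))
(h(-2) + (3 + 2*4))*(-49) = ((1/2)*(12 - 2)/(-2) + (3 + 2*4))*(-49) = ((1/2)*(-1/2)*10 + (3 + 8))*(-49) = (-5/2 + 11)*(-49) = (17/2)*(-49) = -833/2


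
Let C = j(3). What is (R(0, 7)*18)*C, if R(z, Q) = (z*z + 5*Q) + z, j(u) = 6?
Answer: 3780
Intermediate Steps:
C = 6
R(z, Q) = z + z**2 + 5*Q (R(z, Q) = (z**2 + 5*Q) + z = z + z**2 + 5*Q)
(R(0, 7)*18)*C = ((0 + 0**2 + 5*7)*18)*6 = ((0 + 0 + 35)*18)*6 = (35*18)*6 = 630*6 = 3780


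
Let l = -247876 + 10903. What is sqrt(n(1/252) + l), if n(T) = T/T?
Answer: 2*I*sqrt(59243) ≈ 486.8*I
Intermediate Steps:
l = -236973
n(T) = 1
sqrt(n(1/252) + l) = sqrt(1 - 236973) = sqrt(-236972) = 2*I*sqrt(59243)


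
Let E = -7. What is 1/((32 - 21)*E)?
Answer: -1/77 ≈ -0.012987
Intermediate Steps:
1/((32 - 21)*E) = 1/((32 - 21)*(-7)) = 1/(11*(-7)) = 1/(-77) = -1/77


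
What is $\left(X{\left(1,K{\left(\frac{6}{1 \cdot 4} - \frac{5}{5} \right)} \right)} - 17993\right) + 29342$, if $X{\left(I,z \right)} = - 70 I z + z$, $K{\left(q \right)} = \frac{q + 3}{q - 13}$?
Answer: $\frac{284208}{25} \approx 11368.0$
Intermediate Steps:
$K{\left(q \right)} = \frac{3 + q}{-13 + q}$
$X{\left(I,z \right)} = z - 70 I z$ ($X{\left(I,z \right)} = - 70 I z + z = z - 70 I z$)
$\left(X{\left(1,K{\left(\frac{6}{1 \cdot 4} - \frac{5}{5} \right)} \right)} - 17993\right) + 29342 = \left(\frac{3 + \left(\frac{6}{1 \cdot 4} - \frac{5}{5}\right)}{-13 + \left(\frac{6}{1 \cdot 4} - \frac{5}{5}\right)} \left(1 - 70\right) - 17993\right) + 29342 = \left(\frac{3 + \left(\frac{6}{4} - 1\right)}{-13 + \left(\frac{6}{4} - 1\right)} \left(1 - 70\right) - 17993\right) + 29342 = \left(\frac{3 + \left(6 \cdot \frac{1}{4} - 1\right)}{-13 + \left(6 \cdot \frac{1}{4} - 1\right)} \left(-69\right) - 17993\right) + 29342 = \left(\frac{3 + \left(\frac{3}{2} - 1\right)}{-13 + \left(\frac{3}{2} - 1\right)} \left(-69\right) - 17993\right) + 29342 = \left(\frac{3 + \frac{1}{2}}{-13 + \frac{1}{2}} \left(-69\right) - 17993\right) + 29342 = \left(\frac{1}{- \frac{25}{2}} \cdot \frac{7}{2} \left(-69\right) - 17993\right) + 29342 = \left(\left(- \frac{2}{25}\right) \frac{7}{2} \left(-69\right) - 17993\right) + 29342 = \left(\left(- \frac{7}{25}\right) \left(-69\right) - 17993\right) + 29342 = \left(\frac{483}{25} - 17993\right) + 29342 = - \frac{449342}{25} + 29342 = \frac{284208}{25}$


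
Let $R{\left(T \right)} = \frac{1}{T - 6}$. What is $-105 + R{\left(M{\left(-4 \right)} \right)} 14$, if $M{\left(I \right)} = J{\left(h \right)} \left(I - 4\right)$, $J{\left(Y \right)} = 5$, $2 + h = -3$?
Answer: $- \frac{2422}{23} \approx -105.3$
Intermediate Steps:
$h = -5$ ($h = -2 - 3 = -5$)
$M{\left(I \right)} = -20 + 5 I$ ($M{\left(I \right)} = 5 \left(I - 4\right) = 5 \left(-4 + I\right) = -20 + 5 I$)
$R{\left(T \right)} = \frac{1}{-6 + T}$
$-105 + R{\left(M{\left(-4 \right)} \right)} 14 = -105 + \frac{1}{-6 + \left(-20 + 5 \left(-4\right)\right)} 14 = -105 + \frac{1}{-6 - 40} \cdot 14 = -105 + \frac{1}{-46} \cdot 14 = -105 - \frac{7}{23} = - \frac{2422}{23}$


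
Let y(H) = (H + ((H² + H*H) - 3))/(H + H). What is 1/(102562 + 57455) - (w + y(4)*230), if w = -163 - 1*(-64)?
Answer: -543897779/640068 ≈ -849.75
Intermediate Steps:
y(H) = (-3 + H + 2*H²)/(2*H) (y(H) = (H + ((H² + H²) - 3))/((2*H)) = (H + (2*H² - 3))*(1/(2*H)) = (H + (-3 + 2*H²))*(1/(2*H)) = (-3 + H + 2*H²)*(1/(2*H)) = (-3 + H + 2*H²)/(2*H))
w = -99 (w = -163 + 64 = -99)
1/(102562 + 57455) - (w + y(4)*230) = 1/(102562 + 57455) - (-99 + (½ + 4 - 3/2/4)*230) = 1/160017 - (-99 + (½ + 4 - 3/2*¼)*230) = 1/160017 - (-99 + (½ + 4 - 3/8)*230) = 1/160017 - (-99 + (33/8)*230) = 1/160017 - (-99 + 3795/4) = 1/160017 - 1*3399/4 = 1/160017 - 3399/4 = -543897779/640068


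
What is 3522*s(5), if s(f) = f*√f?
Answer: 17610*√5 ≈ 39377.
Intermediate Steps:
s(f) = f^(3/2)
3522*s(5) = 3522*5^(3/2) = 3522*(5*√5) = 17610*√5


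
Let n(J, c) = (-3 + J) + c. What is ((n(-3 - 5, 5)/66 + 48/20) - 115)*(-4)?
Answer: 24792/55 ≈ 450.76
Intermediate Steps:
n(J, c) = -3 + J + c
((n(-3 - 5, 5)/66 + 48/20) - 115)*(-4) = (((-3 + (-3 - 5) + 5)/66 + 48/20) - 115)*(-4) = (((-3 - 8 + 5)*(1/66) + 48*(1/20)) - 115)*(-4) = ((-6*1/66 + 12/5) - 115)*(-4) = ((-1/11 + 12/5) - 115)*(-4) = (127/55 - 115)*(-4) = -6198/55*(-4) = 24792/55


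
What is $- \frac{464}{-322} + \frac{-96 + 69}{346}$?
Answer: $\frac{75925}{55706} \approx 1.363$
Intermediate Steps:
$- \frac{464}{-322} + \frac{-96 + 69}{346} = \left(-464\right) \left(- \frac{1}{322}\right) - \frac{27}{346} = \frac{232}{161} - \frac{27}{346} = \frac{75925}{55706}$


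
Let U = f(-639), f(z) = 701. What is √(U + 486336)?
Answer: √487037 ≈ 697.88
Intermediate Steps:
U = 701
√(U + 486336) = √(701 + 486336) = √487037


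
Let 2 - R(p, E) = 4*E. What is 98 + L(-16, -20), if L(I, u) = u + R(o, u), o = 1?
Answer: 160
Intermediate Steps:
R(p, E) = 2 - 4*E
L(I, u) = 2 - 3*u (L(I, u) = u + (2 - 4*u) = 2 - 3*u)
98 + L(-16, -20) = 98 + (2 - 3*(-20)) = 98 + (2 + 60) = 98 + 62 = 160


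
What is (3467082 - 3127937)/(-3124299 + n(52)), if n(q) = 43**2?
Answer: -67829/624490 ≈ -0.10862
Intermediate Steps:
n(q) = 1849
(3467082 - 3127937)/(-3124299 + n(52)) = (3467082 - 3127937)/(-3124299 + 1849) = 339145/(-3122450) = 339145*(-1/3122450) = -67829/624490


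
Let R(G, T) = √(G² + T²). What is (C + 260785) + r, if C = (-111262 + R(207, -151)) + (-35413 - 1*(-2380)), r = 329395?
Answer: 445885 + 5*√2626 ≈ 4.4614e+5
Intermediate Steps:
C = -144295 + 5*√2626 (C = (-111262 + √(207² + (-151)²)) + (-35413 - 1*(-2380)) = (-111262 + √(42849 + 22801)) + (-35413 + 2380) = (-111262 + √65650) - 33033 = (-111262 + 5*√2626) - 33033 = -144295 + 5*√2626 ≈ -1.4404e+5)
(C + 260785) + r = ((-144295 + 5*√2626) + 260785) + 329395 = (116490 + 5*√2626) + 329395 = 445885 + 5*√2626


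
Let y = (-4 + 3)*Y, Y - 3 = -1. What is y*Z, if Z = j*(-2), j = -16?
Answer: -64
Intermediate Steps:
Y = 2 (Y = 3 - 1 = 2)
Z = 32 (Z = -16*(-2) = 32)
y = -2 (y = (-4 + 3)*2 = -1*2 = -2)
y*Z = -2*32 = -64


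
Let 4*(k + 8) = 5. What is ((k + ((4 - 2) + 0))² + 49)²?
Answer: 1311025/256 ≈ 5121.2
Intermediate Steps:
k = -27/4 (k = -8 + (¼)*5 = -8 + 5/4 = -27/4 ≈ -6.7500)
((k + ((4 - 2) + 0))² + 49)² = ((-27/4 + ((4 - 2) + 0))² + 49)² = ((-27/4 + (2 + 0))² + 49)² = ((-27/4 + 2)² + 49)² = ((-19/4)² + 49)² = (361/16 + 49)² = (1145/16)² = 1311025/256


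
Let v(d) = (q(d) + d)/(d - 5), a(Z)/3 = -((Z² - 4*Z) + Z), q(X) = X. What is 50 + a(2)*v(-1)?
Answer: 52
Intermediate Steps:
a(Z) = -3*Z² + 9*Z (a(Z) = 3*(-((Z² - 4*Z) + Z)) = 3*(-(Z² - 3*Z)) = 3*(-Z² + 3*Z) = -3*Z² + 9*Z)
v(d) = 2*d/(-5 + d) (v(d) = (d + d)/(d - 5) = (2*d)/(-5 + d) = 2*d/(-5 + d))
50 + a(2)*v(-1) = 50 + (3*2*(3 - 1*2))*(2*(-1)/(-5 - 1)) = 50 + (3*2*(3 - 2))*(2*(-1)/(-6)) = 50 + (3*2*1)*(2*(-1)*(-⅙)) = 50 + 6*(⅓) = 50 + 2 = 52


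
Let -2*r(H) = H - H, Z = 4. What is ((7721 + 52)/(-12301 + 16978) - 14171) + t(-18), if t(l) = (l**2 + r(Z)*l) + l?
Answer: -21612944/1559 ≈ -13863.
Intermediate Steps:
r(H) = 0 (r(H) = -(H - H)/2 = -1/2*0 = 0)
t(l) = l + l**2 (t(l) = (l**2 + 0*l) + l = (l**2 + 0) + l = l**2 + l = l + l**2)
((7721 + 52)/(-12301 + 16978) - 14171) + t(-18) = ((7721 + 52)/(-12301 + 16978) - 14171) - 18*(1 - 18) = (7773/4677 - 14171) - 18*(-17) = (7773*(1/4677) - 14171) + 306 = (2591/1559 - 14171) + 306 = -22089998/1559 + 306 = -21612944/1559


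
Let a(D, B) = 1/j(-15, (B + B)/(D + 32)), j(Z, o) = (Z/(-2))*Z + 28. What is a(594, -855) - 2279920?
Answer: -385306482/169 ≈ -2.2799e+6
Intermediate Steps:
j(Z, o) = 28 - Z**2/2 (j(Z, o) = (Z*(-1/2))*Z + 28 = (-Z/2)*Z + 28 = -Z**2/2 + 28 = 28 - Z**2/2)
a(D, B) = -2/169 (a(D, B) = 1/(28 - 1/2*(-15)**2) = 1/(28 - 1/2*225) = 1/(28 - 225/2) = 1/(-169/2) = -2/169)
a(594, -855) - 2279920 = -2/169 - 2279920 = -385306482/169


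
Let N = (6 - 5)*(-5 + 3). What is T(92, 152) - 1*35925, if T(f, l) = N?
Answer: -35927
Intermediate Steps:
N = -2 (N = 1*(-2) = -2)
T(f, l) = -2
T(92, 152) - 1*35925 = -2 - 1*35925 = -2 - 35925 = -35927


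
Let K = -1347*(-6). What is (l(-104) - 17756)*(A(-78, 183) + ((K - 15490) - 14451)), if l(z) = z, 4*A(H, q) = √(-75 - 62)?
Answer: 390401740 - 4465*I*√137 ≈ 3.904e+8 - 52262.0*I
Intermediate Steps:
A(H, q) = I*√137/4 (A(H, q) = √(-75 - 62)/4 = √(-137)/4 = (I*√137)/4 = I*√137/4)
K = 8082
(l(-104) - 17756)*(A(-78, 183) + ((K - 15490) - 14451)) = (-104 - 17756)*(I*√137/4 + ((8082 - 15490) - 14451)) = -17860*(I*√137/4 + (-7408 - 14451)) = -17860*(I*√137/4 - 21859) = -17860*(-21859 + I*√137/4) = 390401740 - 4465*I*√137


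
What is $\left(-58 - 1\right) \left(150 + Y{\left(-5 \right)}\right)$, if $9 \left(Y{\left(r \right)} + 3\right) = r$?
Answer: $- \frac{77762}{9} \approx -8640.2$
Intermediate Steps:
$Y{\left(r \right)} = -3 + \frac{r}{9}$
$\left(-58 - 1\right) \left(150 + Y{\left(-5 \right)}\right) = \left(-58 - 1\right) \left(150 + \left(-3 + \frac{1}{9} \left(-5\right)\right)\right) = - 59 \left(150 - \frac{32}{9}\right) = \left(-59\right) \frac{1318}{9} = - \frac{77762}{9}$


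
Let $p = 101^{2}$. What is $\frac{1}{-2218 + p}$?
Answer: $\frac{1}{7983} \approx 0.00012527$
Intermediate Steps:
$p = 10201$
$\frac{1}{-2218 + p} = \frac{1}{-2218 + 10201} = \frac{1}{7983}$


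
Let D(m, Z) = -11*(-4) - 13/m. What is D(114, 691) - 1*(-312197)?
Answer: 35595461/114 ≈ 3.1224e+5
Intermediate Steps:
D(m, Z) = 44 - 13/m
D(114, 691) - 1*(-312197) = (44 - 13/114) - 1*(-312197) = (44 - 13*1/114) + 312197 = (44 - 13/114) + 312197 = 5003/114 + 312197 = 35595461/114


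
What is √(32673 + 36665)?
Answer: √69338 ≈ 263.32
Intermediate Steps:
√(32673 + 36665) = √69338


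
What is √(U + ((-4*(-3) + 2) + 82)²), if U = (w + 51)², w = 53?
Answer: 8*√313 ≈ 141.53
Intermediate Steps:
U = 10816 (U = (53 + 51)² = 104² = 10816)
√(U + ((-4*(-3) + 2) + 82)²) = √(10816 + ((-4*(-3) + 2) + 82)²) = √(10816 + ((12 + 2) + 82)²) = √(10816 + (14 + 82)²) = √(10816 + 96²) = √(10816 + 9216) = √20032 = 8*√313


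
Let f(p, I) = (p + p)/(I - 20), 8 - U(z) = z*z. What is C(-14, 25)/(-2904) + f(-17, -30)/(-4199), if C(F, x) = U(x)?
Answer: 3807071/17932200 ≈ 0.21230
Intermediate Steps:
U(z) = 8 - z² (U(z) = 8 - z*z = 8 - z²)
C(F, x) = 8 - x²
f(p, I) = 2*p/(-20 + I) (f(p, I) = (2*p)/(-20 + I) = 2*p/(-20 + I))
C(-14, 25)/(-2904) + f(-17, -30)/(-4199) = (8 - 1*25²)/(-2904) + (2*(-17)/(-20 - 30))/(-4199) = (8 - 1*625)*(-1/2904) + (2*(-17)/(-50))*(-1/4199) = (8 - 625)*(-1/2904) + (2*(-17)*(-1/50))*(-1/4199) = -617*(-1/2904) + (17/25)*(-1/4199) = 617/2904 - 1/6175 = 3807071/17932200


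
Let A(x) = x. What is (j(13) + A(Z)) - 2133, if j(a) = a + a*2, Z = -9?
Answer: -2103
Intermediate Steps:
j(a) = 3*a (j(a) = a + 2*a = 3*a)
(j(13) + A(Z)) - 2133 = (3*13 - 9) - 2133 = (39 - 9) - 2133 = 30 - 2133 = -2103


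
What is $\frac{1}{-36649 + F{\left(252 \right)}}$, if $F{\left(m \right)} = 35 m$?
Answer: $- \frac{1}{27829} \approx -3.5934 \cdot 10^{-5}$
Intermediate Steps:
$\frac{1}{-36649 + F{\left(252 \right)}} = \frac{1}{-36649 + 35 \cdot 252} = \frac{1}{-36649 + 8820} = \frac{1}{-27829} = - \frac{1}{27829}$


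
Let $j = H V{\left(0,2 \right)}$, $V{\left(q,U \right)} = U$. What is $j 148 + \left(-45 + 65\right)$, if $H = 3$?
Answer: $908$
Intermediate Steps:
$j = 6$ ($j = 3 \cdot 2 = 6$)
$j 148 + \left(-45 + 65\right) = 6 \cdot 148 + \left(-45 + 65\right) = 888 + 20 = 908$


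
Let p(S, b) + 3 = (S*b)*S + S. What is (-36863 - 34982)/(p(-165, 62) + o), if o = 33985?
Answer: -71845/1721767 ≈ -0.041727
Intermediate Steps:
p(S, b) = -3 + S + b*S² (p(S, b) = -3 + ((S*b)*S + S) = -3 + (b*S² + S) = -3 + (S + b*S²) = -3 + S + b*S²)
(-36863 - 34982)/(p(-165, 62) + o) = (-36863 - 34982)/((-3 - 165 + 62*(-165)²) + 33985) = -71845/((-3 - 165 + 62*27225) + 33985) = -71845/((-3 - 165 + 1687950) + 33985) = -71845/(1687782 + 33985) = -71845/1721767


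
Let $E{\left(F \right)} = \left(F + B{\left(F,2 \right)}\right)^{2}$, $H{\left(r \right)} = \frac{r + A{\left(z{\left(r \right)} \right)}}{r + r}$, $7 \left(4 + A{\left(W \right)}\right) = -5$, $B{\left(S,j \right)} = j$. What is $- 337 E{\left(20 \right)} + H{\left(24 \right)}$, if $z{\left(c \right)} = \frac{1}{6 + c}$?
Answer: $- \frac{18268051}{112} \approx -1.6311 \cdot 10^{5}$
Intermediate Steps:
$A{\left(W \right)} = - \frac{33}{7}$ ($A{\left(W \right)} = -4 + \frac{1}{7} \left(-5\right) = -4 - \frac{5}{7} = - \frac{33}{7}$)
$H{\left(r \right)} = \frac{- \frac{33}{7} + r}{2 r}$ ($H{\left(r \right)} = \frac{r - \frac{33}{7}}{r + r} = \frac{- \frac{33}{7} + r}{2 r}$)
$E{\left(F \right)} = \left(2 + F\right)^{2}$ ($E{\left(F \right)} = \left(F + 2\right)^{2} = \left(2 + F\right)^{2}$)
$- 337 E{\left(20 \right)} + H{\left(24 \right)} = - 337 \left(2 + 20\right)^{2} + \frac{-33 + 7 \cdot 24}{14 \cdot 24} = - 337 \cdot 22^{2} + \frac{1}{14} \cdot \frac{1}{24} \left(-33 + 168\right) = \left(-337\right) 484 + \frac{1}{14} \cdot \frac{1}{24} \cdot 135 = -163108 + \frac{45}{112} = - \frac{18268051}{112}$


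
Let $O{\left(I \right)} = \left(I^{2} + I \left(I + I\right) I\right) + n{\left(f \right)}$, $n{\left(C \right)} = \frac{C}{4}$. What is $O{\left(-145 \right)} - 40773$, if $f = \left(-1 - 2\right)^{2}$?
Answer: $- \frac{24467983}{4} \approx -6.117 \cdot 10^{6}$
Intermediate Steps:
$f = 9$ ($f = \left(-3\right)^{2} = 9$)
$n{\left(C \right)} = \frac{C}{4}$ ($n{\left(C \right)} = C \frac{1}{4} = \frac{C}{4}$)
$O{\left(I \right)} = \frac{9}{4} + I^{2} + 2 I^{3}$ ($O{\left(I \right)} = \left(I^{2} + I \left(I + I\right) I\right) + \frac{1}{4} \cdot 9 = \left(I^{2} + I 2 I I\right) + \frac{9}{4} = \left(I^{2} + 2 I^{2} I\right) + \frac{9}{4} = \left(I^{2} + 2 I^{3}\right) + \frac{9}{4} = \frac{9}{4} + I^{2} + 2 I^{3}$)
$O{\left(-145 \right)} - 40773 = \left(\frac{9}{4} + \left(-145\right)^{2} + 2 \left(-145\right)^{3}\right) - 40773 = \left(\frac{9}{4} + 21025 + 2 \left(-3048625\right)\right) - 40773 = \left(\frac{9}{4} + 21025 - 6097250\right) - 40773 = - \frac{24304891}{4} - 40773 = - \frac{24467983}{4}$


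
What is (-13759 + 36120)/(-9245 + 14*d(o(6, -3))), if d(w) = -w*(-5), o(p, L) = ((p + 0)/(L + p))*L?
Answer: -22361/9665 ≈ -2.3136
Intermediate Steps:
o(p, L) = L*p/(L + p) (o(p, L) = (p/(L + p))*L = L*p/(L + p))
d(w) = 5*w
(-13759 + 36120)/(-9245 + 14*d(o(6, -3))) = (-13759 + 36120)/(-9245 + 14*(5*(-3*6/(-3 + 6)))) = 22361/(-9245 + 14*(5*(-3*6/3))) = 22361/(-9245 + 14*(5*(-3*6*1/3))) = 22361/(-9245 + 14*(5*(-6))) = 22361/(-9245 + 14*(-30)) = 22361/(-9245 - 420) = 22361/(-9665) = 22361*(-1/9665) = -22361/9665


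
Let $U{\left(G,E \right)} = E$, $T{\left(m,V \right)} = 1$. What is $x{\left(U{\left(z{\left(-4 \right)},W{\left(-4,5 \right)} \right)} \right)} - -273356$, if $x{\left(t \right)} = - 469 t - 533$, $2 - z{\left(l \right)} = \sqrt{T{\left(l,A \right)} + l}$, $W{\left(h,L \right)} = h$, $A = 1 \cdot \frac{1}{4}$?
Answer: $274699$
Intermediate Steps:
$A = \frac{1}{4}$ ($A = 1 \cdot \frac{1}{4} = \frac{1}{4} \approx 0.25$)
$z{\left(l \right)} = 2 - \sqrt{1 + l}$
$x{\left(t \right)} = -533 - 469 t$
$x{\left(U{\left(z{\left(-4 \right)},W{\left(-4,5 \right)} \right)} \right)} - -273356 = \left(-533 - -1876\right) - -273356 = \left(-533 + 1876\right) + 273356 = 1343 + 273356 = 274699$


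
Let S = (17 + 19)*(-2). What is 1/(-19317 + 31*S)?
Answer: -1/21549 ≈ -4.6406e-5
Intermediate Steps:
S = -72 (S = 36*(-2) = -72)
1/(-19317 + 31*S) = 1/(-19317 + 31*(-72)) = 1/(-19317 - 2232) = 1/(-21549) = -1/21549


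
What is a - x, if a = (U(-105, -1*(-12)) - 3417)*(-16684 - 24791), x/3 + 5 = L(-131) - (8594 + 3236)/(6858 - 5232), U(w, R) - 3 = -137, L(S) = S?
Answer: 39912379958/271 ≈ 1.4728e+8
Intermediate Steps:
U(w, R) = -134 (U(w, R) = 3 - 137 = -134)
x = -116483/271 (x = -15 + 3*(-131 - (8594 + 3236)/(6858 - 5232)) = -15 + 3*(-131 - 11830/1626) = -15 + 3*(-131 - 1*5915/813) = -15 + 3*(-131 - 5915/813) = -15 + 3*(-112418/813) = -15 - 112418/271 = -116483/271 ≈ -429.83)
a = 147277725 (a = (-134 - 3417)*(-16684 - 24791) = -3551*(-41475) = 147277725)
a - x = 147277725 - 1*(-116483/271) = 147277725 + 116483/271 = 39912379958/271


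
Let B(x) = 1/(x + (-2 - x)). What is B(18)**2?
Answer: 1/4 ≈ 0.25000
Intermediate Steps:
B(x) = -1/2 (B(x) = 1/(-2) = -1/2)
B(18)**2 = (-1/2)**2 = 1/4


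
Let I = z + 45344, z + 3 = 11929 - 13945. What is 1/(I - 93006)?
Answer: -1/49681 ≈ -2.0128e-5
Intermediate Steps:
z = -2019 (z = -3 + (11929 - 13945) = -3 - 2016 = -2019)
I = 43325 (I = -2019 + 45344 = 43325)
1/(I - 93006) = 1/(43325 - 93006) = 1/(-49681) = -1/49681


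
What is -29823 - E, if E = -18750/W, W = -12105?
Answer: -24068411/807 ≈ -29825.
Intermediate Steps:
E = 1250/807 (E = -18750/(-12105) = -18750*(-1/12105) = 1250/807 ≈ 1.5489)
-29823 - E = -29823 - 1*1250/807 = -29823 - 1250/807 = -24068411/807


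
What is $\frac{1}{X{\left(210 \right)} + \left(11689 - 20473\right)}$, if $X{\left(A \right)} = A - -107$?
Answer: $- \frac{1}{8467} \approx -0.00011811$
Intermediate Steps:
$X{\left(A \right)} = 107 + A$ ($X{\left(A \right)} = A + 107 = 107 + A$)
$\frac{1}{X{\left(210 \right)} + \left(11689 - 20473\right)} = \frac{1}{\left(107 + 210\right) + \left(11689 - 20473\right)} = \frac{1}{317 - 8784} = \frac{1}{-8467} = - \frac{1}{8467}$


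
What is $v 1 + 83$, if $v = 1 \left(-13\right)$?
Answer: $70$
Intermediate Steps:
$v = -13$
$v 1 + 83 = \left(-13\right) 1 + 83 = -13 + 83 = 70$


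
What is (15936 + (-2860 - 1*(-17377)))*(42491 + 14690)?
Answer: 1741332993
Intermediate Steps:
(15936 + (-2860 - 1*(-17377)))*(42491 + 14690) = (15936 + (-2860 + 17377))*57181 = (15936 + 14517)*57181 = 30453*57181 = 1741332993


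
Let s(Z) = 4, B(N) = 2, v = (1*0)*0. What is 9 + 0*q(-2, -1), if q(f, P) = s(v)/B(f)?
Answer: 9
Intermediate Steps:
v = 0 (v = 0*0 = 0)
q(f, P) = 2 (q(f, P) = 4/2 = 4*(½) = 2)
9 + 0*q(-2, -1) = 9 + 0*2 = 9 + 0 = 9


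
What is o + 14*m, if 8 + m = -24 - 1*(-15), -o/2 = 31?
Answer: -300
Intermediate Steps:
o = -62 (o = -2*31 = -62)
m = -17 (m = -8 + (-24 - 1*(-15)) = -8 + (-24 + 15) = -8 - 9 = -17)
o + 14*m = -62 + 14*(-17) = -62 - 238 = -300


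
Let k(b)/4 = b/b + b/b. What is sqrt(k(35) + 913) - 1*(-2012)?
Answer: 2012 + sqrt(921) ≈ 2042.3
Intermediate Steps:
k(b) = 8 (k(b) = 4*(b/b + b/b) = 4*(1 + 1) = 4*2 = 8)
sqrt(k(35) + 913) - 1*(-2012) = sqrt(8 + 913) - 1*(-2012) = sqrt(921) + 2012 = 2012 + sqrt(921)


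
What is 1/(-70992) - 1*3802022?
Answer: -269913145825/70992 ≈ -3.8020e+6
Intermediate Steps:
1/(-70992) - 1*3802022 = -1/70992 - 3802022 = -269913145825/70992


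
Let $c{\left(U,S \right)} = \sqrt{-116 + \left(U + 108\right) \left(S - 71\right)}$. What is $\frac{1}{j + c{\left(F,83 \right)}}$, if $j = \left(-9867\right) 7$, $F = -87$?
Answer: $- \frac{69069}{4770526625} - \frac{2 \sqrt{34}}{4770526625} \approx -1.4481 \cdot 10^{-5}$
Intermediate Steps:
$c{\left(U,S \right)} = \sqrt{-116 + \left(-71 + S\right) \left(108 + U\right)}$ ($c{\left(U,S \right)} = \sqrt{-116 + \left(108 + U\right) \left(-71 + S\right)} = \sqrt{-116 + \left(-71 + S\right) \left(108 + U\right)}$)
$j = -69069$
$\frac{1}{j + c{\left(F,83 \right)}} = \frac{1}{-69069 + \sqrt{-7784 - -6177 + 108 \cdot 83 + 83 \left(-87\right)}} = \frac{1}{-69069 + \sqrt{-7784 + 6177 + 8964 - 7221}} = \frac{1}{-69069 + \sqrt{136}} = \frac{1}{-69069 + 2 \sqrt{34}}$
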